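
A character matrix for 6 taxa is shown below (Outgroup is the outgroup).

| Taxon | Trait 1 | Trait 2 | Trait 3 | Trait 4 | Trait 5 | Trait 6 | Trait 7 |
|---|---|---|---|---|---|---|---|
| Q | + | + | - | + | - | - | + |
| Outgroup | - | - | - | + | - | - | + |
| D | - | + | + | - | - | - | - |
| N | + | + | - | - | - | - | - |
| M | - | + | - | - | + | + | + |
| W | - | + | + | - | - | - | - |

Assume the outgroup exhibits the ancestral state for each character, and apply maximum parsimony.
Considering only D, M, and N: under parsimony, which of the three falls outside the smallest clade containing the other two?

M

Character polarity is set by the outgroup: the derived state is whichever differs from the outgroup's state, so for Trait 4, Trait 7 the derived state is '-', and for the remaining characters it is '+'.
Trait 1 (state '+') occurs in N and Q but conflicts with the nesting implied by the other characters — most parsimoniously interpreted as homoplasy.
Trait 2 (derived state '+') is shared by all ingroup taxa — unites the whole ingroup.
Trait 3: derived state '+' in D and W only — synapomorphy for {D, W}.
Trait 4: derived state '-' in D, M, N, and W only — synapomorphy for {D, M, N, W}.
Trait 5 (derived state '+') is unique to M (autapomorphy; uninformative for grouping).
Trait 6: derived state '+' in M only — an autapomorphy, so it tells us nothing about relationships among taxa.
Trait 7 (derived state '-') is shared by D, N, and W — a synapomorphy uniting that clade.
Most parsimonious ingroup topology: (((N,(W,D)),M),Q).
N and D share a more recent common ancestor with each other than either does with M, so M is the least closely related of the three.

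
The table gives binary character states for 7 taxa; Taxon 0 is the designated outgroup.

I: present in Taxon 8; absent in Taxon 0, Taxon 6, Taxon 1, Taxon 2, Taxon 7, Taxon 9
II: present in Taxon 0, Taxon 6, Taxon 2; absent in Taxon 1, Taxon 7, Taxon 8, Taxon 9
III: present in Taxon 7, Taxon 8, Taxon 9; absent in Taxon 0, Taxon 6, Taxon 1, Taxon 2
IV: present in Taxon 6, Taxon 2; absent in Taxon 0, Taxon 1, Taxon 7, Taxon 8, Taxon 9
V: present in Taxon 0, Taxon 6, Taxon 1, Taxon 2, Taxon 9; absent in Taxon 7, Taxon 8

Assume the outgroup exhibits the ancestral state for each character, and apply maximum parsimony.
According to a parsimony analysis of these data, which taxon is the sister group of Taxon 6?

Taxon 2

Character polarity is set by the outgroup: the derived state is whichever differs from the outgroup's state, so for II, V the derived state is 'absent', and for the remaining characters it is 'present'.
I: derived state 'present' in Taxon 8 only — an autapomorphy, so it tells us nothing about relationships among taxa.
II (derived state 'absent') is shared by Taxon 1, Taxon 7, Taxon 8, and Taxon 9 — a synapomorphy uniting that clade.
III (derived state 'present') is shared by Taxon 7, Taxon 8, and Taxon 9 — a synapomorphy uniting that clade.
Only Taxon 2 and Taxon 6 show the derived state 'present' for IV, supporting them as a clade.
Only Taxon 7 and Taxon 8 show the derived state 'absent' for V, supporting them as a clade.
Most parsimonious ingroup topology: (((Taxon 9,(Taxon 7,Taxon 8)),Taxon 1),(Taxon 2,Taxon 6)).
Taxon 6 and Taxon 2 form a cherry on this tree, so they are sister taxa.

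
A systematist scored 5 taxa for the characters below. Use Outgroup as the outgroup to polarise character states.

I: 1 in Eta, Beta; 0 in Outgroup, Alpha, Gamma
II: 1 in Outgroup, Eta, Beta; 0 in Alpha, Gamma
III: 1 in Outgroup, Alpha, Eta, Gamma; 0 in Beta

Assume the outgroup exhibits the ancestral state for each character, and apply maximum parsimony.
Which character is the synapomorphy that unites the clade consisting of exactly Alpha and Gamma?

II

Character polarity is set by the outgroup: the derived state is whichever differs from the outgroup's state, so for II, III the derived state is '0', and for the remaining characters it is '1'.
I: derived state '1' in Beta and Eta only — synapomorphy for {Beta, Eta}.
Only Alpha and Gamma show the derived state '0' for II, supporting them as a clade.
III (derived state '0') is unique to Beta (autapomorphy; uninformative for grouping).
Most parsimonious ingroup topology: ((Alpha,Gamma),(Eta,Beta)).
The clade {Alpha, Gamma} is supported by II: its derived state '0' occurs in exactly those taxa and in no other taxon (including the outgroup).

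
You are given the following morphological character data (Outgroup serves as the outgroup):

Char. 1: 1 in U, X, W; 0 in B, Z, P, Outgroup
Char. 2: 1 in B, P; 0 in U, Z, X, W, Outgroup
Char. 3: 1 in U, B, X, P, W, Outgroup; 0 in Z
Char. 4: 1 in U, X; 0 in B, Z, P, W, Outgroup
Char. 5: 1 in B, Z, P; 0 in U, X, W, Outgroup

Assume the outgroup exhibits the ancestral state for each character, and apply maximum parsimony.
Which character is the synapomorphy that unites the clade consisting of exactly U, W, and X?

Character polarity is set by the outgroup: the derived state is whichever differs from the outgroup's state, so for Char. 3 the derived state is '0', and for the remaining characters it is '1'.
Char. 1 (derived state '1') is shared by U, W, and X — a synapomorphy uniting that clade.
Char. 2 (derived state '1') is shared by B and P — a synapomorphy uniting that clade.
Char. 3 (derived state '0') is unique to Z (autapomorphy; uninformative for grouping).
Char. 4 (derived state '1') is shared by U and X — a synapomorphy uniting that clade.
Char. 5: derived state '1' in B, P, and Z only — synapomorphy for {B, P, Z}.
Most parsimonious ingroup topology: ((W,(X,U)),((B,P),Z)).
The clade {U, W, X} is supported by Char. 1: its derived state '1' occurs in exactly those taxa and in no other taxon (including the outgroup).

Char. 1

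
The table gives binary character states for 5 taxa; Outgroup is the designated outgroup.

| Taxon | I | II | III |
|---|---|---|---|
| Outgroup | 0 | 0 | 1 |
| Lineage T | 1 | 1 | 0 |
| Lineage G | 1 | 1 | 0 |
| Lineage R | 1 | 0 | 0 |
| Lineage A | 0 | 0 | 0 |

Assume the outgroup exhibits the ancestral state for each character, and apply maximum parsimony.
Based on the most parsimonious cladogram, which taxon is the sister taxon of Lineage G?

Character polarity is set by the outgroup: the derived state is whichever differs from the outgroup's state, so for III the derived state is '0', and for the remaining characters it is '1'.
I: derived state '1' in Lineage G, Lineage R, and Lineage T only — synapomorphy for {Lineage G, Lineage R, Lineage T}.
II: derived state '1' in Lineage G and Lineage T only — synapomorphy for {Lineage G, Lineage T}.
All ingroup taxa share the derived state '0' for III; it defines the ingroup but does not resolve relationships within it.
Most parsimonious ingroup topology: (((Lineage T,Lineage G),Lineage R),Lineage A).
Lineage G and Lineage T form a cherry on this tree, so they are sister taxa.

Lineage T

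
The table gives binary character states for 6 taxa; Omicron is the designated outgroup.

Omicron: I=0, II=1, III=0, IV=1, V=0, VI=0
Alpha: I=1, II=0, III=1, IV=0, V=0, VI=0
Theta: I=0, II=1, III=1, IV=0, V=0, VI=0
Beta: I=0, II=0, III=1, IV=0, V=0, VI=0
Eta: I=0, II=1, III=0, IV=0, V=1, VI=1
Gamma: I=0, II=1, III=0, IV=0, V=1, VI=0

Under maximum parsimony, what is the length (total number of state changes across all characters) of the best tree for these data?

6

Character polarity is set by the outgroup: the derived state is whichever differs from the outgroup's state, so for II, IV the derived state is '0', and for the remaining characters it is '1'.
I (derived state '1') is unique to Alpha (autapomorphy; uninformative for grouping).
II (derived state '0') is shared by Alpha and Beta — a synapomorphy uniting that clade.
III (derived state '1') is shared by Alpha, Beta, and Theta — a synapomorphy uniting that clade.
All ingroup taxa share the derived state '0' for IV; it defines the ingroup but does not resolve relationships within it.
V: derived state '1' in Eta and Gamma only — synapomorphy for {Eta, Gamma}.
VI (derived state '1') is unique to Eta (autapomorphy; uninformative for grouping).
Most parsimonious ingroup topology: (((Alpha,Beta),Theta),(Eta,Gamma)).
Changes per character on this tree: I: 1; II: 1; III: 1; IV: 1; V: 1; VI: 1.
Total = 6.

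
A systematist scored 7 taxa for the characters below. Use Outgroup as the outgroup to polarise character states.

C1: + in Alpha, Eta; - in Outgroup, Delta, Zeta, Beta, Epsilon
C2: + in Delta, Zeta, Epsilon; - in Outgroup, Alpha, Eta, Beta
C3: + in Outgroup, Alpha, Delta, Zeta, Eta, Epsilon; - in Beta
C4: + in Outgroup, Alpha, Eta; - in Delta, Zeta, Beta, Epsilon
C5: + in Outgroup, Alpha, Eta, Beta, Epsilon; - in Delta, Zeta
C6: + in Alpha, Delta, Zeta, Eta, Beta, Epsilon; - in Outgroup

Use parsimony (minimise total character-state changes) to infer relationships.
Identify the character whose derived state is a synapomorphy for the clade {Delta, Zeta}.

Character polarity is set by the outgroup: the derived state is whichever differs from the outgroup's state, so for C3, C4, C5 the derived state is '-', and for the remaining characters it is '+'.
Only Alpha and Eta show the derived state '+' for C1, supporting them as a clade.
C2 (derived state '+') is shared by Delta, Epsilon, and Zeta — a synapomorphy uniting that clade.
C3: derived state '-' in Beta only — an autapomorphy, so it tells us nothing about relationships among taxa.
Only Beta, Delta, Epsilon, and Zeta show the derived state '-' for C4, supporting them as a clade.
C5: derived state '-' in Delta and Zeta only — synapomorphy for {Delta, Zeta}.
C6 (derived state '+') is shared by all ingroup taxa — unites the whole ingroup.
Most parsimonious ingroup topology: ((Alpha,Eta),(((Delta,Zeta),Epsilon),Beta)).
The clade {Delta, Zeta} is supported by C5: its derived state '-' occurs in exactly those taxa and in no other taxon (including the outgroup).

C5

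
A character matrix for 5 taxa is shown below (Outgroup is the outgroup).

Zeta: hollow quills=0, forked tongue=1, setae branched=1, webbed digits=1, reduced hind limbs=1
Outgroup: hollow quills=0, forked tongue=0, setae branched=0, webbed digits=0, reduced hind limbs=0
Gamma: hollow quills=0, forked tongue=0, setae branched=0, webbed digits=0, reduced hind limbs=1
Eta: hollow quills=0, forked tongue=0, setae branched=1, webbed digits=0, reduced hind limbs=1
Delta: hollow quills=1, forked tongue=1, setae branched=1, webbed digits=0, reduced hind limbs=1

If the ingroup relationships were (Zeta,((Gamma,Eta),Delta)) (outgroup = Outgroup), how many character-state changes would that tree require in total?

7

Map each character onto (Zeta,((Gamma,Eta),Delta)) (rooted by Outgroup) and count the minimum state changes it requires (Fitch parsimony):
hollow quills: 1; forked tongue: 2; setae branched: 2; webbed digits: 1; reduced hind limbs: 1.
Total tree length = 7.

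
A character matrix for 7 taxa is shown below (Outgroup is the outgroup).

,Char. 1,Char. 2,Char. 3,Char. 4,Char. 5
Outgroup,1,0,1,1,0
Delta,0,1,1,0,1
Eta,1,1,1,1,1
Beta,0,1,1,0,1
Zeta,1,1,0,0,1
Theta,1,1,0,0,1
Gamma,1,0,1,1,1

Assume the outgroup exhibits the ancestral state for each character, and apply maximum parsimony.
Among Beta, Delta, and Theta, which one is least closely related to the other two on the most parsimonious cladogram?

Theta

Character polarity is set by the outgroup: the derived state is whichever differs from the outgroup's state, so for Char. 1, Char. 3, Char. 4 the derived state is '0', and for the remaining characters it is '1'.
Char. 1: derived state '0' in Beta and Delta only — synapomorphy for {Beta, Delta}.
Only Beta, Delta, Eta, Theta, and Zeta show the derived state '1' for Char. 2, supporting them as a clade.
Char. 3 (derived state '0') is shared by Theta and Zeta — a synapomorphy uniting that clade.
Char. 4 (derived state '0') is shared by Beta, Delta, Theta, and Zeta — a synapomorphy uniting that clade.
Char. 5 (derived state '1') is shared by all ingroup taxa — unites the whole ingroup.
Most parsimonious ingroup topology: ((((Delta,Beta),(Zeta,Theta)),Eta),Gamma).
Delta and Beta share a more recent common ancestor with each other than either does with Theta, so Theta is the least closely related of the three.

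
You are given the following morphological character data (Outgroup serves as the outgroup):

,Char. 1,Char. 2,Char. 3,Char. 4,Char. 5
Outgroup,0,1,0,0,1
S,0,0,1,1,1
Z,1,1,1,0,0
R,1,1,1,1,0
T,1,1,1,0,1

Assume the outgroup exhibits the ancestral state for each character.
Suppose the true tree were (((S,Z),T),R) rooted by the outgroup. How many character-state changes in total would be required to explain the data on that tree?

8

Map each character onto (((S,Z),T),R) (rooted by Outgroup) and count the minimum state changes it requires (Fitch parsimony):
Char. 1: 2; Char. 2: 1; Char. 3: 1; Char. 4: 2; Char. 5: 2.
Total tree length = 8.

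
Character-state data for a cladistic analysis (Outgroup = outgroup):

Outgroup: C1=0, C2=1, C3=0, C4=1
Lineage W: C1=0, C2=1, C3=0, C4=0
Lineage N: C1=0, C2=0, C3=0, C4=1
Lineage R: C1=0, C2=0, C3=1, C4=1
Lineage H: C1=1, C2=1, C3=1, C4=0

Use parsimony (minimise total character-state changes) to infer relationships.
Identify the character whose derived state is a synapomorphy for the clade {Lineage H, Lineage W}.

Character polarity is set by the outgroup: the derived state is whichever differs from the outgroup's state, so for C2, C4 the derived state is '0', and for the remaining characters it is '1'.
C1 (derived state '1') is unique to Lineage H (autapomorphy; uninformative for grouping).
C2: derived state '0' in Lineage N and Lineage R only — synapomorphy for {Lineage N, Lineage R}.
C3 (state '1') occurs in Lineage H and Lineage R but conflicts with the nesting implied by the other characters — most parsimoniously interpreted as homoplasy.
C4 (derived state '0') is shared by Lineage H and Lineage W — a synapomorphy uniting that clade.
Most parsimonious ingroup topology: ((Lineage W,Lineage H),(Lineage N,Lineage R)).
The clade {Lineage H, Lineage W} is supported by C4: its derived state '0' occurs in exactly those taxa and in no other taxon (including the outgroup).

C4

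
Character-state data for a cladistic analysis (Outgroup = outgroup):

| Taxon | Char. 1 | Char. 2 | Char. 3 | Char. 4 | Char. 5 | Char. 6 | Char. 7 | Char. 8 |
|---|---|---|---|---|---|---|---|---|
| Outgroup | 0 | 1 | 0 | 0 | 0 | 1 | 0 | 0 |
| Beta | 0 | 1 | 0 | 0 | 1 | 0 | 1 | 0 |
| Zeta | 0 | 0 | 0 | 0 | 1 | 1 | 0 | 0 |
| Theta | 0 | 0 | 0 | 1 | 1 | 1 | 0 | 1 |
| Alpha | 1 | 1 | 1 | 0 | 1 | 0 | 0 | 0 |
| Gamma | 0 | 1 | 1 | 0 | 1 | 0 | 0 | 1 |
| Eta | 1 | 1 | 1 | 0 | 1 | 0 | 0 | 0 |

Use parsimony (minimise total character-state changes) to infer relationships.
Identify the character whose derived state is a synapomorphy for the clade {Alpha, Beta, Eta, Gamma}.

Char. 6

Character polarity is set by the outgroup: the derived state is whichever differs from the outgroup's state, so for Char. 2, Char. 6 the derived state is '0', and for the remaining characters it is '1'.
Char. 1: derived state '1' in Alpha and Eta only — synapomorphy for {Alpha, Eta}.
Char. 2: derived state '0' in Theta and Zeta only — synapomorphy for {Theta, Zeta}.
Char. 3 (derived state '1') is shared by Alpha, Eta, and Gamma — a synapomorphy uniting that clade.
Char. 4 (derived state '1') is unique to Theta (autapomorphy; uninformative for grouping).
All ingroup taxa share the derived state '1' for Char. 5; it defines the ingroup but does not resolve relationships within it.
Char. 6: derived state '0' in Alpha, Beta, Eta, and Gamma only — synapomorphy for {Alpha, Beta, Eta, Gamma}.
Char. 7: derived state '1' in Beta only — an autapomorphy, so it tells us nothing about relationships among taxa.
Char. 8 groups Gamma and Theta, which is incompatible with the clades supported by the remaining characters; treating it as convergent (homoplasy) costs fewer steps than any alternative tree.
Most parsimonious ingroup topology: ((Beta,((Alpha,Eta),Gamma)),(Zeta,Theta)).
The clade {Alpha, Beta, Eta, Gamma} is supported by Char. 6: its derived state '0' occurs in exactly those taxa and in no other taxon (including the outgroup).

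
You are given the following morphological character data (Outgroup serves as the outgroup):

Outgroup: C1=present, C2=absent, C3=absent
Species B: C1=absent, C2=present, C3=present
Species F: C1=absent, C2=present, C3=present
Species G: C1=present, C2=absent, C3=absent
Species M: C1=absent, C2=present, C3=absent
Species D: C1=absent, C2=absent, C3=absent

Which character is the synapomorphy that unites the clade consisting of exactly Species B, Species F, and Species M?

Character polarity is set by the outgroup: the derived state is whichever differs from the outgroup's state, so for C1 the derived state is 'absent', and for the remaining characters it is 'present'.
C1 (derived state 'absent') is shared by Species B, Species D, Species F, and Species M — a synapomorphy uniting that clade.
Only Species B, Species F, and Species M show the derived state 'present' for C2, supporting them as a clade.
C3 (derived state 'present') is shared by Species B and Species F — a synapomorphy uniting that clade.
Most parsimonious ingroup topology: ((((Species B,Species F),Species M),Species D),Species G).
The clade {Species B, Species F, Species M} is supported by C2: its derived state 'present' occurs in exactly those taxa and in no other taxon (including the outgroup).

C2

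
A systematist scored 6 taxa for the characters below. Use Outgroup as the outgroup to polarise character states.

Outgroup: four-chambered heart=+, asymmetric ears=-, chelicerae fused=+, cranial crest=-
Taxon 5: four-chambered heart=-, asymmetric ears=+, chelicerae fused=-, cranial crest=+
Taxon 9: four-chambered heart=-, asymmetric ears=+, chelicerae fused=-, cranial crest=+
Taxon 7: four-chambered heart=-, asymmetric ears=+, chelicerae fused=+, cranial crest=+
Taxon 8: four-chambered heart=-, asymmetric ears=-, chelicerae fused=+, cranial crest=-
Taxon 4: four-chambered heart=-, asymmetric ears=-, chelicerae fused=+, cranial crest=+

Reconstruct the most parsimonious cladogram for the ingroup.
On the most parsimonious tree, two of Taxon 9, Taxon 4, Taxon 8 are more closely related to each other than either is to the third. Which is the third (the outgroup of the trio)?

Character polarity is set by the outgroup: the derived state is whichever differs from the outgroup's state, so for four-chambered heart, chelicerae fused the derived state is '-', and for the remaining characters it is '+'.
four-chambered heart (derived state '-') is shared by all ingroup taxa — unites the whole ingroup.
asymmetric ears: derived state '+' in Taxon 5, Taxon 7, and Taxon 9 only — synapomorphy for {Taxon 5, Taxon 7, Taxon 9}.
Only Taxon 5 and Taxon 9 show the derived state '-' for chelicerae fused, supporting them as a clade.
Only Taxon 4, Taxon 5, Taxon 7, and Taxon 9 show the derived state '+' for cranial crest, supporting them as a clade.
Most parsimonious ingroup topology: ((((Taxon 5,Taxon 9),Taxon 7),Taxon 4),Taxon 8).
Taxon 4 and Taxon 9 share a more recent common ancestor with each other than either does with Taxon 8, so Taxon 8 is the least closely related of the three.

Taxon 8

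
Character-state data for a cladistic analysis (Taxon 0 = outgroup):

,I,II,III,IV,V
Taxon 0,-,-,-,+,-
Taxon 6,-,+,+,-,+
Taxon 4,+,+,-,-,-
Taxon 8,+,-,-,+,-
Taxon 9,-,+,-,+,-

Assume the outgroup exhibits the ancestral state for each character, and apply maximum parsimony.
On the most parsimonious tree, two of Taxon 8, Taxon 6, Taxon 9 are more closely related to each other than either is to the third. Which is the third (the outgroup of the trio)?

Taxon 8

Character polarity is set by the outgroup: the derived state is whichever differs from the outgroup's state, so for IV the derived state is '-', and for the remaining characters it is '+'.
I groups Taxon 4 and Taxon 8, which is incompatible with the clades supported by the remaining characters; treating it as convergent (homoplasy) costs fewer steps than any alternative tree.
Only Taxon 4, Taxon 6, and Taxon 9 show the derived state '+' for II, supporting them as a clade.
III: derived state '+' in Taxon 6 only — an autapomorphy, so it tells us nothing about relationships among taxa.
Only Taxon 4 and Taxon 6 show the derived state '-' for IV, supporting them as a clade.
V (derived state '+') is unique to Taxon 6 (autapomorphy; uninformative for grouping).
Most parsimonious ingroup topology: (((Taxon 6,Taxon 4),Taxon 9),Taxon 8).
Taxon 9 and Taxon 6 share a more recent common ancestor with each other than either does with Taxon 8, so Taxon 8 is the least closely related of the three.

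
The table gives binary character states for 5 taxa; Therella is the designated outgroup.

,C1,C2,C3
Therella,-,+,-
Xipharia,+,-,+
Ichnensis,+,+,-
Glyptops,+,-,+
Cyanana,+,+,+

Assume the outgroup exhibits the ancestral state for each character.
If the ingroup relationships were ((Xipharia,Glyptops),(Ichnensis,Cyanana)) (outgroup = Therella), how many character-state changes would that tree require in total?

4

Map each character onto ((Xipharia,Glyptops),(Ichnensis,Cyanana)) (rooted by Therella) and count the minimum state changes it requires (Fitch parsimony):
C1: 1; C2: 1; C3: 2.
Total tree length = 4.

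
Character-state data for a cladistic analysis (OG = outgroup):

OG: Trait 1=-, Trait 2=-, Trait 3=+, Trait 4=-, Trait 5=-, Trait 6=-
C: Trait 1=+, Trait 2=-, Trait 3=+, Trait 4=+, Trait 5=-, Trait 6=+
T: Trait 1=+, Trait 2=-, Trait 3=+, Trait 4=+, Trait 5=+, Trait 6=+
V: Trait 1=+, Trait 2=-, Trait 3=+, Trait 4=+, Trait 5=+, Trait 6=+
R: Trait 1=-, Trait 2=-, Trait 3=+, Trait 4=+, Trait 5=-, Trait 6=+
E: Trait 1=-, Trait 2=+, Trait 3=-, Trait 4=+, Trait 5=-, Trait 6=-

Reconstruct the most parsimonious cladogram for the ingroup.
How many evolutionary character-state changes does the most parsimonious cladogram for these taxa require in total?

Character polarity is set by the outgroup: the derived state is whichever differs from the outgroup's state, so for Trait 3 the derived state is '-', and for the remaining characters it is '+'.
Only C, T, and V show the derived state '+' for Trait 1, supporting them as a clade.
Trait 2: derived state '+' in E only — an autapomorphy, so it tells us nothing about relationships among taxa.
Trait 3: derived state '-' in E only — an autapomorphy, so it tells us nothing about relationships among taxa.
Trait 4 (derived state '+') is shared by all ingroup taxa — unites the whole ingroup.
Trait 5: derived state '+' in T and V only — synapomorphy for {T, V}.
Trait 6: derived state '+' in C, R, T, and V only — synapomorphy for {C, R, T, V}.
Most parsimonious ingroup topology: (((C,(T,V)),R),E).
Changes per character on this tree: Trait 1: 1; Trait 2: 1; Trait 3: 1; Trait 4: 1; Trait 5: 1; Trait 6: 1.
Total = 6.

6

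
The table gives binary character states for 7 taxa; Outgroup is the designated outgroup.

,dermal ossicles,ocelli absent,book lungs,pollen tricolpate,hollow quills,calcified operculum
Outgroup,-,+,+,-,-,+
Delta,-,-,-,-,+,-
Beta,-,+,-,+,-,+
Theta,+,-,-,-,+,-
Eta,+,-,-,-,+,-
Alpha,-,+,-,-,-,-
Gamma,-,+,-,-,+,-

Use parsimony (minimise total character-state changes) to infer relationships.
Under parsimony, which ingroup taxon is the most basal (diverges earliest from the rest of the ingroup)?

Beta

Character polarity is set by the outgroup: the derived state is whichever differs from the outgroup's state, so for ocelli absent, book lungs, calcified operculum the derived state is '-', and for the remaining characters it is '+'.
dermal ossicles: derived state '+' in Eta and Theta only — synapomorphy for {Eta, Theta}.
ocelli absent (derived state '-') is shared by Delta, Eta, and Theta — a synapomorphy uniting that clade.
All ingroup taxa share the derived state '-' for book lungs; it defines the ingroup but does not resolve relationships within it.
pollen tricolpate (derived state '+') is unique to Beta (autapomorphy; uninformative for grouping).
hollow quills: derived state '+' in Delta, Eta, Gamma, and Theta only — synapomorphy for {Delta, Eta, Gamma, Theta}.
calcified operculum: derived state '-' in Alpha, Delta, Eta, Gamma, and Theta only — synapomorphy for {Alpha, Delta, Eta, Gamma, Theta}.
Most parsimonious ingroup topology: ((((Delta,(Theta,Eta)),Gamma),Alpha),Beta).
Beta is sister to the clade containing all other ingroup taxa, so it is the earliest-diverging (most basal) ingroup lineage.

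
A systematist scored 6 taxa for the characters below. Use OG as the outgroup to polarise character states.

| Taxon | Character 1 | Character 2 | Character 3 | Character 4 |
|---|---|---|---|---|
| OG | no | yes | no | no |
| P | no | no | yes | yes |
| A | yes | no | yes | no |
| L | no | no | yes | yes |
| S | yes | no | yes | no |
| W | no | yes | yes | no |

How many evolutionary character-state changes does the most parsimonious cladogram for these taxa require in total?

4

Character polarity is set by the outgroup: the derived state is whichever differs from the outgroup's state, so for Character 2 the derived state is 'no', and for the remaining characters it is 'yes'.
Only A and S show the derived state 'yes' for Character 1, supporting them as a clade.
Character 2 (derived state 'no') is shared by A, L, P, and S — a synapomorphy uniting that clade.
Character 3 (derived state 'yes') is shared by all ingroup taxa — unites the whole ingroup.
Character 4 (derived state 'yes') is shared by L and P — a synapomorphy uniting that clade.
Most parsimonious ingroup topology: (((P,L),(A,S)),W).
Changes per character on this tree: Character 1: 1; Character 2: 1; Character 3: 1; Character 4: 1.
Total = 4.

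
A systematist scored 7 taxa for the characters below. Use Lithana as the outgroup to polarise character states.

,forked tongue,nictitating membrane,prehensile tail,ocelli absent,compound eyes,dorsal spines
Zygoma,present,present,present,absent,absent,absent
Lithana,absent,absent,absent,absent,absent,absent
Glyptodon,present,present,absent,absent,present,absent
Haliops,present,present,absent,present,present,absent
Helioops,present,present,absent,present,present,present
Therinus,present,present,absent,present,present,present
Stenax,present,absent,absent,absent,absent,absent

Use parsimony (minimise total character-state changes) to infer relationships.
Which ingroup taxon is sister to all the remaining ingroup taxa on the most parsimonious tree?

The outgroup has state 'absent' for every character, so 'present' is the derived state throughout.
All ingroup taxa share the derived state 'present' for forked tongue; it defines the ingroup but does not resolve relationships within it.
nictitating membrane: derived state 'present' in Glyptodon, Haliops, Helioops, Therinus, and Zygoma only — synapomorphy for {Glyptodon, Haliops, Helioops, Therinus, Zygoma}.
prehensile tail: derived state 'present' in Zygoma only — an autapomorphy, so it tells us nothing about relationships among taxa.
ocelli absent: derived state 'present' in Haliops, Helioops, and Therinus only — synapomorphy for {Haliops, Helioops, Therinus}.
compound eyes: derived state 'present' in Glyptodon, Haliops, Helioops, and Therinus only — synapomorphy for {Glyptodon, Haliops, Helioops, Therinus}.
dorsal spines: derived state 'present' in Helioops and Therinus only — synapomorphy for {Helioops, Therinus}.
Most parsimonious ingroup topology: (((((Therinus,Helioops),Haliops),Glyptodon),Zygoma),Stenax).
Stenax is sister to the clade containing all other ingroup taxa, so it is the earliest-diverging (most basal) ingroup lineage.

Stenax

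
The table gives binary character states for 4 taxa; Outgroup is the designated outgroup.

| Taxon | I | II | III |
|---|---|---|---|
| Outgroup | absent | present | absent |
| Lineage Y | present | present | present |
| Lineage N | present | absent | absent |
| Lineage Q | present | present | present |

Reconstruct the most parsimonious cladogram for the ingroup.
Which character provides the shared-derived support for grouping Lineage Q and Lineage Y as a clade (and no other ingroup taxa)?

Character polarity is set by the outgroup: the derived state is whichever differs from the outgroup's state, so for II the derived state is 'absent', and for the remaining characters it is 'present'.
All ingroup taxa share the derived state 'present' for I; it defines the ingroup but does not resolve relationships within it.
II: derived state 'absent' in Lineage N only — an autapomorphy, so it tells us nothing about relationships among taxa.
III (derived state 'present') is shared by Lineage Q and Lineage Y — a synapomorphy uniting that clade.
Most parsimonious ingroup topology: ((Lineage Y,Lineage Q),Lineage N).
The clade {Lineage Q, Lineage Y} is supported by III: its derived state 'present' occurs in exactly those taxa and in no other taxon (including the outgroup).

III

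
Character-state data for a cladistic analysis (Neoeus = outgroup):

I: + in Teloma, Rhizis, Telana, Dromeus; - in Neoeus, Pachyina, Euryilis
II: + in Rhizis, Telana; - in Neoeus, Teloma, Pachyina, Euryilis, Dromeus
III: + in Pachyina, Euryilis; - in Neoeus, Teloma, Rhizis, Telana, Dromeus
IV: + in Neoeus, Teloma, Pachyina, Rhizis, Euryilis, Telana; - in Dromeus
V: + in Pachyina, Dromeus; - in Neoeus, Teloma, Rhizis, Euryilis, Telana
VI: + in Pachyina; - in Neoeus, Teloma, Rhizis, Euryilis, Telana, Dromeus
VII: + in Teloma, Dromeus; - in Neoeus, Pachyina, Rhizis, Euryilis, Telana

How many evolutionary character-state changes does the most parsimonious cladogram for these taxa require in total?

Character polarity is set by the outgroup: the derived state is whichever differs from the outgroup's state, so for IV the derived state is '-', and for the remaining characters it is '+'.
I (derived state '+') is shared by Dromeus, Rhizis, Telana, and Teloma — a synapomorphy uniting that clade.
II: derived state '+' in Rhizis and Telana only — synapomorphy for {Rhizis, Telana}.
Only Euryilis and Pachyina show the derived state '+' for III, supporting them as a clade.
IV (derived state '-') is unique to Dromeus (autapomorphy; uninformative for grouping).
V (state '+') occurs in Dromeus and Pachyina but conflicts with the nesting implied by the other characters — most parsimoniously interpreted as homoplasy.
VI (derived state '+') is unique to Pachyina (autapomorphy; uninformative for grouping).
VII (derived state '+') is shared by Dromeus and Teloma — a synapomorphy uniting that clade.
Most parsimonious ingroup topology: (((Teloma,Dromeus),(Rhizis,Telana)),(Pachyina,Euryilis)).
Changes per character on this tree: I: 1; II: 1; III: 1; IV: 1; V: 2; VI: 1; VII: 1.
Total = 8.

8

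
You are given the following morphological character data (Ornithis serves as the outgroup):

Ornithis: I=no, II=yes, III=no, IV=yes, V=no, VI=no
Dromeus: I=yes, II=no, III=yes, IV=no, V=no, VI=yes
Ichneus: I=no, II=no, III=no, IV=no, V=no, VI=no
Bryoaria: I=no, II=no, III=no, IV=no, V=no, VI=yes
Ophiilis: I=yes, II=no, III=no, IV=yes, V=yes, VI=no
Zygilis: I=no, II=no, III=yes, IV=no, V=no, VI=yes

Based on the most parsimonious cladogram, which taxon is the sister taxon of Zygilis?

Character polarity is set by the outgroup: the derived state is whichever differs from the outgroup's state, so for II, IV the derived state is 'no', and for the remaining characters it is 'yes'.
I (state 'yes') occurs in Dromeus and Ophiilis but conflicts with the nesting implied by the other characters — most parsimoniously interpreted as homoplasy.
All ingroup taxa share the derived state 'no' for II; it defines the ingroup but does not resolve relationships within it.
Only Dromeus and Zygilis show the derived state 'yes' for III, supporting them as a clade.
Only Bryoaria, Dromeus, Ichneus, and Zygilis show the derived state 'no' for IV, supporting them as a clade.
V (derived state 'yes') is unique to Ophiilis (autapomorphy; uninformative for grouping).
VI (derived state 'yes') is shared by Bryoaria, Dromeus, and Zygilis — a synapomorphy uniting that clade.
Most parsimonious ingroup topology: ((((Dromeus,Zygilis),Bryoaria),Ichneus),Ophiilis).
Zygilis and Dromeus form a cherry on this tree, so they are sister taxa.

Dromeus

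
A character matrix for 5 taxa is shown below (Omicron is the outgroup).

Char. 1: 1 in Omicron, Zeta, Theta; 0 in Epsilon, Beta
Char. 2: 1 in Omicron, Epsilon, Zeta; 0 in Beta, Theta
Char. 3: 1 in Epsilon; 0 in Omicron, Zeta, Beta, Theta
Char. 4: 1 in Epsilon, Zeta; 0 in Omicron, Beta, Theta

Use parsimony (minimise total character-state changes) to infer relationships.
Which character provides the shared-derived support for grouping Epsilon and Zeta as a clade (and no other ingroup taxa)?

Character polarity is set by the outgroup: the derived state is whichever differs from the outgroup's state, so for Char. 1, Char. 2 the derived state is '0', and for the remaining characters it is '1'.
Char. 1 groups Beta and Epsilon, which is incompatible with the clades supported by the remaining characters; treating it as convergent (homoplasy) costs fewer steps than any alternative tree.
Char. 2: derived state '0' in Beta and Theta only — synapomorphy for {Beta, Theta}.
Char. 3: derived state '1' in Epsilon only — an autapomorphy, so it tells us nothing about relationships among taxa.
Only Epsilon and Zeta show the derived state '1' for Char. 4, supporting them as a clade.
Most parsimonious ingroup topology: ((Epsilon,Zeta),(Beta,Theta)).
The clade {Epsilon, Zeta} is supported by Char. 4: its derived state '1' occurs in exactly those taxa and in no other taxon (including the outgroup).

Char. 4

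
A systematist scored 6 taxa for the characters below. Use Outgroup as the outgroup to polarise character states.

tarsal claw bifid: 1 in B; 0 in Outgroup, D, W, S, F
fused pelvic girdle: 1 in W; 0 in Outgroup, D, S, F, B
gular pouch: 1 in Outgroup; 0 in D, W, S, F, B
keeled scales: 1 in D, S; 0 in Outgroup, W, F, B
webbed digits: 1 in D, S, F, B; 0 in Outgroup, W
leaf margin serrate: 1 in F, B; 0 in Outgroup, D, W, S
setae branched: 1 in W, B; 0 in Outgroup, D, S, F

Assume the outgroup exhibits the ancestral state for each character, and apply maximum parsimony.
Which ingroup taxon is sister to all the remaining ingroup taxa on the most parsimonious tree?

Character polarity is set by the outgroup: the derived state is whichever differs from the outgroup's state, so for gular pouch the derived state is '0', and for the remaining characters it is '1'.
tarsal claw bifid (derived state '1') is unique to B (autapomorphy; uninformative for grouping).
fused pelvic girdle: derived state '1' in W only — an autapomorphy, so it tells us nothing about relationships among taxa.
All ingroup taxa share the derived state '0' for gular pouch; it defines the ingroup but does not resolve relationships within it.
keeled scales (derived state '1') is shared by D and S — a synapomorphy uniting that clade.
Only B, D, F, and S show the derived state '1' for webbed digits, supporting them as a clade.
leaf margin serrate (derived state '1') is shared by B and F — a synapomorphy uniting that clade.
setae branched groups B and W, which is incompatible with the clades supported by the remaining characters; treating it as convergent (homoplasy) costs fewer steps than any alternative tree.
Most parsimonious ingroup topology: (((D,S),(F,B)),W).
W is sister to the clade containing all other ingroup taxa, so it is the earliest-diverging (most basal) ingroup lineage.

W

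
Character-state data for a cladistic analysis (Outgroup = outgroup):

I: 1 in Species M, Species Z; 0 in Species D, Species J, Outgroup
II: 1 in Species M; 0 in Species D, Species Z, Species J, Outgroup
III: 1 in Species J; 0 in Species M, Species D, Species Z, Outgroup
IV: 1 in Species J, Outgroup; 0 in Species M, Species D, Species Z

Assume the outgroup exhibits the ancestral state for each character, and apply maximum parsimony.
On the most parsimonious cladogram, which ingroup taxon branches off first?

Character polarity is set by the outgroup: the derived state is whichever differs from the outgroup's state, so for IV the derived state is '0', and for the remaining characters it is '1'.
I (derived state '1') is shared by Species M and Species Z — a synapomorphy uniting that clade.
II: derived state '1' in Species M only — an autapomorphy, so it tells us nothing about relationships among taxa.
III: derived state '1' in Species J only — an autapomorphy, so it tells us nothing about relationships among taxa.
IV (derived state '0') is shared by Species D, Species M, and Species Z — a synapomorphy uniting that clade.
Most parsimonious ingroup topology: (Species J,((Species Z,Species M),Species D)).
Species J is sister to the clade containing all other ingroup taxa, so it is the earliest-diverging (most basal) ingroup lineage.

Species J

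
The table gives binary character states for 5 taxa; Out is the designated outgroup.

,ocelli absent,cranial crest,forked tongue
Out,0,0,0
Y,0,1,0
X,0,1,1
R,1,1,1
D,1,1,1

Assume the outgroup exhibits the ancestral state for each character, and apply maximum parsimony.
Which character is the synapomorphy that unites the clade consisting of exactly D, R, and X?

forked tongue

The outgroup has state '0' for every character, so '1' is the derived state throughout.
ocelli absent (derived state '1') is shared by D and R — a synapomorphy uniting that clade.
All ingroup taxa share the derived state '1' for cranial crest; it defines the ingroup but does not resolve relationships within it.
Only D, R, and X show the derived state '1' for forked tongue, supporting them as a clade.
Most parsimonious ingroup topology: (Y,(X,(R,D))).
The clade {D, R, X} is supported by forked tongue: its derived state '1' occurs in exactly those taxa and in no other taxon (including the outgroup).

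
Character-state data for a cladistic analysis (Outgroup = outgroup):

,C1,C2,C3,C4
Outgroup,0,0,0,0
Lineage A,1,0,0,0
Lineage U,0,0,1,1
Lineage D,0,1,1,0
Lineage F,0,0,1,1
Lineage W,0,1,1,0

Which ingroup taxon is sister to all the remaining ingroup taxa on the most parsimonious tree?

Lineage A

The outgroup has state '0' for every character, so '1' is the derived state throughout.
C1 (derived state '1') is unique to Lineage A (autapomorphy; uninformative for grouping).
C2: derived state '1' in Lineage D and Lineage W only — synapomorphy for {Lineage D, Lineage W}.
C3: derived state '1' in Lineage D, Lineage F, Lineage U, and Lineage W only — synapomorphy for {Lineage D, Lineage F, Lineage U, Lineage W}.
C4 (derived state '1') is shared by Lineage F and Lineage U — a synapomorphy uniting that clade.
Most parsimonious ingroup topology: (Lineage A,((Lineage U,Lineage F),(Lineage D,Lineage W))).
Lineage A is sister to the clade containing all other ingroup taxa, so it is the earliest-diverging (most basal) ingroup lineage.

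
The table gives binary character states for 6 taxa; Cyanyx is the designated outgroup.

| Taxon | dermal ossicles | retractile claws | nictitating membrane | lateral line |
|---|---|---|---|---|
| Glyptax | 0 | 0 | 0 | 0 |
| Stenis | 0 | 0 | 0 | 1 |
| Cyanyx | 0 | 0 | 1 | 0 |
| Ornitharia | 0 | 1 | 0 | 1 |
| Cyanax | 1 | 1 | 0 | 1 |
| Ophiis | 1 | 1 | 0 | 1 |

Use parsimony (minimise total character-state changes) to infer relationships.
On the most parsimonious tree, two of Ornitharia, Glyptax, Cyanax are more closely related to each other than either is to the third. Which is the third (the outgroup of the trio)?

Character polarity is set by the outgroup: the derived state is whichever differs from the outgroup's state, so for nictitating membrane the derived state is '0', and for the remaining characters it is '1'.
dermal ossicles (derived state '1') is shared by Cyanax and Ophiis — a synapomorphy uniting that clade.
retractile claws: derived state '1' in Cyanax, Ophiis, and Ornitharia only — synapomorphy for {Cyanax, Ophiis, Ornitharia}.
nictitating membrane (derived state '0') is shared by all ingroup taxa — unites the whole ingroup.
lateral line: derived state '1' in Cyanax, Ophiis, Ornitharia, and Stenis only — synapomorphy for {Cyanax, Ophiis, Ornitharia, Stenis}.
Most parsimonious ingroup topology: ((((Ophiis,Cyanax),Ornitharia),Stenis),Glyptax).
Cyanax and Ornitharia share a more recent common ancestor with each other than either does with Glyptax, so Glyptax is the least closely related of the three.

Glyptax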